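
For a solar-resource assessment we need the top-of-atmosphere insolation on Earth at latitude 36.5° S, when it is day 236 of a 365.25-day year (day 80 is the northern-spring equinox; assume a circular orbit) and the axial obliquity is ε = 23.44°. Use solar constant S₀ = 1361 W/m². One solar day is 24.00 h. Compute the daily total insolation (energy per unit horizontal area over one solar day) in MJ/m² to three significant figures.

23.7 MJ/m²

Solar longitude: λ_s = 360° × (236 − 80)/365.25 = 153.758°.
sin δ = sin 23.44° × sin 153.758° = 0.17589, so δ = +10.130°.
cos H₀ = −tan(-36.5°) tan(+10.130°) = 0.1322, H₀ = 1.4382 rad.
Bracket: H₀ sin φ sin δ + cos φ cos δ sin H₀ = 1.4382×-0.59482×0.17589 + 0.80386×0.98441×0.99122 = -0.150469 + 0.784380 = 0.633911.
Q̄ = (S₀/π) × [bracket] = (1361/π) × 0.633911 = 274.62 W/m².
Daily total = Q̄ × 24.00 h × 3600 s/h = 274.62 × 24.00 × 3600 / 10⁶ = 23.73 MJ/m².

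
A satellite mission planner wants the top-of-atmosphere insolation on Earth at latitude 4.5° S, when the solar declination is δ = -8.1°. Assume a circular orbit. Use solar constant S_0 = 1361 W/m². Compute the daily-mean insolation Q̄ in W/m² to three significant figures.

Q̄ ≈ 435 W/m²

cos h₀ = −tan(-4.5°) tan(-8.100°) = -0.0112, h₀ = 1.5820 rad.
Bracket: h₀ sin ϕ sin δ + cos ϕ cos δ sin h₀ = 1.5820×-0.07846×-0.14090 + 0.99692×0.99002×0.99994 = 0.017489 + 0.986912 = 1.004401.
Q̄ = (S_0/π) × [bracket] = (1361/π) × 1.004401 = 435.1 W/m².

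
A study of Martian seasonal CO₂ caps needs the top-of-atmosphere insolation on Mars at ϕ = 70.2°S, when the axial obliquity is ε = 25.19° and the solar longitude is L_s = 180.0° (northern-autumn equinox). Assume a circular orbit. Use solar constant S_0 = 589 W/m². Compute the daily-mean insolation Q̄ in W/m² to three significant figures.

Q̄ ≈ 63.5 W/m²

Solar declination: sin δ = sin ε · sin L_s = sin 25.19° × sin 180.0° = 0.00000, so δ = +0.000°.
cos h₀ = −tan(-70.2°) tan(+0.000°) = 0.0000, h₀ = 1.5708 rad.
Bracket: h₀ sin ϕ sin δ + cos ϕ cos δ sin h₀ = 1.5708×-0.94088×0.00000 + 0.33874×1.00000×1.00000 = -0.000000 + 0.338740 = 0.338740.
Q̄ = (S_0/π) × [bracket] = (589/π) × 0.338740 = 63.51 W/m².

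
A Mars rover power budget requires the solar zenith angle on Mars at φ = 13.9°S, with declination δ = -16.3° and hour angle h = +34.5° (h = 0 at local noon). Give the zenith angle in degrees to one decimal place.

θ_z = 33.4°

cos θ_z = sin φ sin δ + cos φ cos δ cos h = 0.067424 + 0.767837 = 0.835261.
θ_z = arccos(0.835261) = 33.4°.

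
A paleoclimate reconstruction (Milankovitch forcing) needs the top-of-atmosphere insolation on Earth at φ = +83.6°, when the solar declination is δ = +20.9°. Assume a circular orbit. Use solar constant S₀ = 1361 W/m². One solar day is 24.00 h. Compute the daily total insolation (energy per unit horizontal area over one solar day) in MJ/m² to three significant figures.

41.7 MJ/m²

cos H₀ = −tan(+83.6°) tan(+20.900°) = -3.4044 ≤ −1 ⇒ polar day, H₀ = π.
Bracket: H₀ sin φ sin δ + cos φ cos δ sin H₀ = 3.1416×0.99377×0.35674 + 0.11147×0.93420×0.00000 = 1.113752 + 0.000000 = 1.113752.
Q̄ = (S₀/π) × [bracket] = (1361/π) × 1.113752 = 482.50 W/m².
Daily total = Q̄ × 24.00 h × 3600 s/h = 482.50 × 24.00 × 3600 / 10⁶ = 41.69 MJ/m².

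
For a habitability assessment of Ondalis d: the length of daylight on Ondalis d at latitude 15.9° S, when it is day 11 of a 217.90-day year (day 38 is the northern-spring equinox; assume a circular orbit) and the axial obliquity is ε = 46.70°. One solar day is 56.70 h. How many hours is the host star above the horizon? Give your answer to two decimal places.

31.42 h

Solar longitude: λ_s = 360° × (11 − 38)/217.90 = -44.608°, i.e. -44.608° + 360° = 315.392°.
sin δ = sin 46.70° × sin 315.392° = -0.51108, so δ = -30.736°.
cos H₀ = −tan φ · tan δ = −tan(-15.9°) × tan(-30.736°) = -0.1694, so H₀ = 1.7410 rad = 99.75°.
Daylight = 2H₀/(2π) × 56.70 h = (1.7410/π) × 56.70 = 31.42 h.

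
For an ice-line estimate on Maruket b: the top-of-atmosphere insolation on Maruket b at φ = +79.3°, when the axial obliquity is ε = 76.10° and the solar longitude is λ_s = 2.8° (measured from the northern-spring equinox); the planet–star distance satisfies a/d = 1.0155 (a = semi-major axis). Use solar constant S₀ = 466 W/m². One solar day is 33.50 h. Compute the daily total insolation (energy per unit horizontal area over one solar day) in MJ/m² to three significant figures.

Solar declination: sin δ = sin ε · sin λ_s = sin 76.10° × sin 2.8° = 0.04742, so δ = +2.718°.
cos H₀ = −tan(+79.3°) tan(+2.718°) = -0.2512, H₀ = 1.8248 rad.
Bracket: H₀ sin φ sin δ + cos φ cos δ sin H₀ = 1.8248×0.98261×0.04742 + 0.18567×0.99888×0.96792 = 0.085027 + 0.179512 = 0.264539.
Inverse-square distance factor (a/d)² = 1.0155² = 1.031240.
Q̄ = (S₀/π) × 1.031240 × [bracket] = (466/π) × 1.031240 × 0.264539 = 40.466 W/m².
Daily total = Q̄ × 33.50 h × 3600 s/h = 40.466 × 33.50 × 3600 / 10⁶ = 4.880 MJ/m².

4.88 MJ/m²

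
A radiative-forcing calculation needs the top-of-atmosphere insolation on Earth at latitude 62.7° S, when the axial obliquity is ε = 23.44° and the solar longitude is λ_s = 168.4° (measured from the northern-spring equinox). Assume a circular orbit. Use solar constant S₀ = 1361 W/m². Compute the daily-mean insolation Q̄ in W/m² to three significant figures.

Q̄ ≈ 152 W/m²

Solar declination: sin δ = sin ε · sin λ_s = sin 23.44° × sin 168.4° = 0.07999, so δ = +4.588°.
cos H₀ = −tan(-62.7°) tan(+4.588°) = 0.1555, H₀ = 1.4147 rad.
Bracket: H₀ sin φ sin δ + cos φ cos δ sin H₀ = 1.4147×-0.88862×0.07999 + 0.45865×0.99680×0.98784 = -0.100558 + 0.451623 = 0.351065.
Q̄ = (S₀/π) × [bracket] = (1361/π) × 0.351065 = 152.1 W/m².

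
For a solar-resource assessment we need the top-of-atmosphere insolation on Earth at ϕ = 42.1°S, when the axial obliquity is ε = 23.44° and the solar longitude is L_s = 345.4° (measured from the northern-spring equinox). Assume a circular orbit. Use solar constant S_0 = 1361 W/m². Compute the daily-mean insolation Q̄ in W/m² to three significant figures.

Q̄ ≈ 367 W/m²

Solar declination: sin δ = sin ε · sin L_s = sin 23.44° × sin 345.4° = -0.10027, so δ = -5.755°.
cos h₀ = −tan(-42.1°) tan(-5.755°) = -0.0911, h₀ = 1.6620 rad.
Bracket: h₀ sin ϕ sin δ + cos ϕ cos δ sin h₀ = 1.6620×-0.67043×-0.10027 + 0.74198×0.99496×0.99585 = 0.111726 + 0.735177 = 0.846903.
Q̄ = (S_0/π) × [bracket] = (1361/π) × 0.846903 = 366.9 W/m².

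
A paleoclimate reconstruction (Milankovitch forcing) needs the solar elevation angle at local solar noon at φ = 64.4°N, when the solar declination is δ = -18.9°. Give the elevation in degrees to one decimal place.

6.7°

At local noon the hour angle is zero, so the zenith angle equals |φ − δ| = |+64.4° − (-18.900°)| = 83.300°.
Elevation = 90° − 83.300° = 6.7°.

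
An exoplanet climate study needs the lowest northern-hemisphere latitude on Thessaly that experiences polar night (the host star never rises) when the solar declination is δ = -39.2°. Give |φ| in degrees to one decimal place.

Polar night requires cos H₀ = −tan φ tan δ ≥ 1, i.e. tan φ tan δ ≤ −1.
The boundary is |tan φ| · |tan δ| = 1, so |φ| = 90° − |δ| = 90° − 39.2° = 50.8° in the northern hemisphere.

|φ| = 50.8°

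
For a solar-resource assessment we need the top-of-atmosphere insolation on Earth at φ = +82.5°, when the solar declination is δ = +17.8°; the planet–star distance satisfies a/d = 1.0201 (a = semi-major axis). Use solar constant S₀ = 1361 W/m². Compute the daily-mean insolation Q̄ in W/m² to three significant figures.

Q̄ ≈ 429 W/m²

cos H₀ = −tan(+82.5°) tan(+17.800°) = -2.4387 ≤ −1 ⇒ polar day, H₀ = π.
Bracket: H₀ sin φ sin δ + cos φ cos δ sin H₀ = 3.1416×0.99144×0.30570 + 0.13053×0.95213×0.00000 = 0.952166 + 0.000000 = 0.952166.
Inverse-square distance factor (a/d)² = 1.0201² = 1.040604.
Q̄ = (S₀/π) × 1.040604 × [bracket] = (1361/π) × 1.040604 × 0.952166 = 429.2 W/m².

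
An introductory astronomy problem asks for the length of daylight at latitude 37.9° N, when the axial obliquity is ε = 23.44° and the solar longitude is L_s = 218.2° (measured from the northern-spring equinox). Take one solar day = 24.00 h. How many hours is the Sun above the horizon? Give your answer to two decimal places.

10.48 h

Solar declination: sin δ = sin ε · sin L_s = sin 23.44° × sin 218.2° = -0.24600, so δ = -14.241°.
cos h₀ = −tan ϕ · tan δ = −tan(+37.9°) × tan(-14.241°) = 0.1976, so h₀ = 1.3719 rad = 78.60°.
Daylight = 2h₀/(2π) × 24.00 h = (1.3719/π) × 24.00 = 10.48 h.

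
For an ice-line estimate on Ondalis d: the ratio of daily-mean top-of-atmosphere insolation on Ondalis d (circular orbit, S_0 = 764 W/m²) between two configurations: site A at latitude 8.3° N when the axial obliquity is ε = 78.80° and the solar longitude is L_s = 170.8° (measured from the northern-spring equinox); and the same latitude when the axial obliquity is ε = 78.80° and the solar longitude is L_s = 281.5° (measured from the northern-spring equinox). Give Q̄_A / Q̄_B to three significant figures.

Q̄_A / Q̄_B ≈ 11.1

— Configuration A (ϕ=+8.3°):
Solar declination: sin δ = sin ε · sin L_s = sin 78.80° × sin 170.8° = 0.15684, so δ = +9.023°.
cos h₀ = −tan(+8.3°) tan(+9.023°) = -0.0232, h₀ = 1.5940 rad.
Bracket: h₀ sin ϕ sin δ + cos ϕ cos δ sin h₀ = 1.5940×0.14436×0.15684 + 0.98953×0.98762×0.99973 = 0.036090 + 0.977016 = 1.013106.
Q̄ = (S_0/π) × [bracket] = (764/π) × 1.013106 = 246.38 W/m².
— Configuration B (ϕ=+8.3°):
Solar declination: sin δ = sin ε · sin L_s = sin 78.80° × sin 281.5° = -0.96126, so δ = -74.000°.
cos h₀ = −tan(+8.3°) tan(-74.000°) = 0.5088, h₀ = 1.0370 rad.
Bracket: h₀ sin ϕ sin δ + cos ϕ cos δ sin h₀ = 1.0370×0.14436×-0.96126 + 0.98953×0.27564×0.86091 = -0.143902 + 0.234817 = 0.090915.
Q̄ = (S_0/π) × [bracket] = (764/π) × 0.090915 = 22.110 W/m².
Ratio Q̄_A / Q̄_B = 246.38 / 22.110 = 11.14.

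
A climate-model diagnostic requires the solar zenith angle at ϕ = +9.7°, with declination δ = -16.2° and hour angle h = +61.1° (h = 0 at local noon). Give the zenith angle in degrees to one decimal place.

cos θ_z = sin ϕ sin δ + cos ϕ cos δ cos h = -0.047007 + 0.457458 = 0.410451.
θ_z = arccos(0.410451) = 65.8°.

θ_z = 65.8°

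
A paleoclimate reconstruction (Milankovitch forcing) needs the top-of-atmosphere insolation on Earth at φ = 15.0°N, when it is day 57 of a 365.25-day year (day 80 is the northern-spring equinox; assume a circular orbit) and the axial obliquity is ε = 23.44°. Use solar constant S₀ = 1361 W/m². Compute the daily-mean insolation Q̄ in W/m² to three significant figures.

Solar longitude: λ_s = 360° × (57 − 80)/365.25 = -22.669°, i.e. -22.669° + 360° = 337.331°.
sin δ = sin 23.44° × sin 337.331° = -0.15331, so δ = -8.819°.
cos H₀ = −tan(+15.0°) tan(-8.819°) = 0.0416, H₀ = 1.5292 rad.
Bracket: H₀ sin φ sin δ + cos φ cos δ sin H₀ = 1.5292×0.25882×-0.15331 + 0.96593×0.98818×0.99914 = -0.060678 + 0.953692 = 0.893014.
Q̄ = (S₀/π) × [bracket] = (1361/π) × 0.893014 = 386.9 W/m².

Q̄ ≈ 387 W/m²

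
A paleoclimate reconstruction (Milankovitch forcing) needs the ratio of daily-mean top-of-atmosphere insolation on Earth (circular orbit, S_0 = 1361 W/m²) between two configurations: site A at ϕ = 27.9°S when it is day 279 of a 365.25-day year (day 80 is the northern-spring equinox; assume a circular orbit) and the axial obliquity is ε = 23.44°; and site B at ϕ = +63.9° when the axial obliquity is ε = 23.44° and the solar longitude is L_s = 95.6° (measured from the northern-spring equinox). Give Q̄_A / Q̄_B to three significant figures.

— Configuration A (ϕ=-27.9°):
Solar longitude: L_s = 360° × (279 − 80)/365.25 = 196.140°.
sin δ = sin 23.44° × sin 196.140° = -0.11058, so δ = -6.349°.
cos h₀ = −tan(-27.9°) tan(-6.349°) = -0.0589, h₀ = 1.6297 rad.
Bracket: h₀ sin ϕ sin δ + cos ϕ cos δ sin h₀ = 1.6297×-0.46793×-0.11058 + 0.88377×0.99387×0.99826 = 0.084327 + 0.876824 = 0.961151.
Q̄ = (S_0/π) × [bracket] = (1361/π) × 0.961151 = 416.39 W/m².
— Configuration B (ϕ=+63.9°):
Solar declination: sin δ = sin ε · sin L_s = sin 23.44° × sin 95.6° = 0.39589, so δ = +23.321°.
cos h₀ = −tan(+63.9°) tan(+23.321°) = -0.8800, h₀ = 2.6467 rad.
Bracket: h₀ sin ϕ sin δ + cos ϕ cos δ sin h₀ = 2.6467×0.89803×0.39589 + 0.43994×0.91830×0.47495 = 0.940958 + 0.191878 = 1.132836.
Q̄ = (S_0/π) × [bracket] = (1361/π) × 1.132836 = 490.77 W/m².
Ratio Q̄_A / Q̄_B = 416.39 / 490.77 = 0.8484.

Q̄_A / Q̄_B ≈ 0.848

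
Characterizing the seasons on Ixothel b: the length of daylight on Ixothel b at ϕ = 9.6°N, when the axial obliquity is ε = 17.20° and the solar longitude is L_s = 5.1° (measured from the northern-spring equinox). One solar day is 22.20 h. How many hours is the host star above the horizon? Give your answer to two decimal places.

Solar declination: sin δ = sin ε · sin L_s = sin 17.20° × sin 5.1° = 0.02629, so δ = +1.506°.
cos h₀ = −tan ϕ · tan δ = −tan(+9.6°) × tan(+1.506°) = -0.0044, so h₀ = 1.5752 rad = 90.25°.
Daylight = 2h₀/(2π) × 22.20 h = (1.5752/π) × 22.20 = 11.13 h.

11.13 h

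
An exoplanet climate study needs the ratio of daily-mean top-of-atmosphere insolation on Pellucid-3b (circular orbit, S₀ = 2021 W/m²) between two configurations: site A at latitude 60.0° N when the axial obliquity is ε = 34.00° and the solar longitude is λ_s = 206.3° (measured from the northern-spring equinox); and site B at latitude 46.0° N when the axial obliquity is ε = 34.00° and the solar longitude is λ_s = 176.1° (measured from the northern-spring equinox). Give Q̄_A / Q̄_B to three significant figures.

Q̄_A / Q̄_B ≈ 0.265

— Configuration A (φ=+60.0°):
Solar declination: sin δ = sin ε · sin λ_s = sin 34.00° × sin 206.3° = -0.24776, so δ = -14.345°.
cos H₀ = −tan(+60.0°) tan(-14.345°) = 0.4429, H₀ = 1.1119 rad.
Bracket: H₀ sin φ sin δ + cos φ cos δ sin H₀ = 1.1119×0.86603×-0.24776 + 0.50000×0.96882×0.89655 = -0.238578 + 0.434298 = 0.195720.
Q̄ = (S₀/π) × [bracket] = (2021/π) × 0.195720 = 125.91 W/m².
— Configuration B (φ=+46.0°):
Solar declination: sin δ = sin ε · sin λ_s = sin 34.00° × sin 176.1° = 0.03803, so δ = +2.180°.
cos H₀ = −tan(+46.0°) tan(+2.180°) = -0.0394, H₀ = 1.6102 rad.
Bracket: H₀ sin φ sin δ + cos φ cos δ sin H₀ = 1.6102×0.71934×0.03803 + 0.69466×0.99928×0.99922 = 0.044049 + 0.693618 = 0.737667.
Q̄ = (S₀/π) × [bracket] = (2021/π) × 0.737667 = 474.54 W/m².
Ratio Q̄_A / Q̄_B = 125.91 / 474.54 = 0.2653.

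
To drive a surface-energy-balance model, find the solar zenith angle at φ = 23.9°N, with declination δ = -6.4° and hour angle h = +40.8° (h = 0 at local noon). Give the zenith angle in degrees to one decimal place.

θ_z = 50.0°

cos θ_z = sin φ sin δ + cos φ cos δ cos h = -0.045161 + 0.687773 = 0.642612.
θ_z = arccos(0.642612) = 50.0°.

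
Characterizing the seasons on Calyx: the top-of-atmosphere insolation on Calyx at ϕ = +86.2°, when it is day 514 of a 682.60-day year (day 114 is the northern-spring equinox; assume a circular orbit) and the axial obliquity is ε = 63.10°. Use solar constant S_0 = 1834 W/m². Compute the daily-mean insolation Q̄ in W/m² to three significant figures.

Solar longitude: L_s = 360° × (514 − 114)/682.60 = 210.958°.
sin δ = sin 63.10° × sin 210.958° = -0.45875, so δ = -27.307°.
cos h₀ = −tan(+86.2°) tan(-27.307°) = 7.7730 ≥ 1 ⇒ polar night, h₀ = 0 and Q̄ = 0.

Q̄ ≈ 0.00 W/m²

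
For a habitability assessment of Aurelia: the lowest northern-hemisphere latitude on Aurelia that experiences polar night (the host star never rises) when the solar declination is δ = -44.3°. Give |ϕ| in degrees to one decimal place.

Polar night requires cos h₀ = −tan ϕ tan δ ≥ 1, i.e. tan ϕ tan δ ≤ −1.
The boundary is |tan ϕ| · |tan δ| = 1, so |ϕ| = 90° − |δ| = 90° − 44.3° = 45.7° in the northern hemisphere.

|ϕ| = 45.7°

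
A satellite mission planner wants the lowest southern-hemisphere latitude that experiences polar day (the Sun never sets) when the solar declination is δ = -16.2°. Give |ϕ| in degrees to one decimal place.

Polar day requires cos h₀ = −tan ϕ tan δ ≤ −1, i.e. tan ϕ tan δ ≥ 1.
The boundary is |tan ϕ| · |tan δ| = 1, so |ϕ| = 90° − |δ| = 90° − 16.2° = 73.8° in the southern hemisphere.

|ϕ| = 73.8°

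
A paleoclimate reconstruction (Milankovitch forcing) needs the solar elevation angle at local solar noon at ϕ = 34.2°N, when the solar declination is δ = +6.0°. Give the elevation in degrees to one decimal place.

At local noon the hour angle is zero, so the zenith angle equals |ϕ − δ| = |+34.2° − (+6.000°)| = 28.200°.
Elevation = 90° − 28.200° = 61.8°.

61.8°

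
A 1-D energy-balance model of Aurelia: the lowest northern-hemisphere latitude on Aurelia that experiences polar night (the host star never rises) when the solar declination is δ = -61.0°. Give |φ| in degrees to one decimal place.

|φ| = 29.0°

Polar night requires cos H₀ = −tan φ tan δ ≥ 1, i.e. tan φ tan δ ≤ −1.
The boundary is |tan φ| · |tan δ| = 1, so |φ| = 90° − |δ| = 90° − 61.0° = 29.0° in the northern hemisphere.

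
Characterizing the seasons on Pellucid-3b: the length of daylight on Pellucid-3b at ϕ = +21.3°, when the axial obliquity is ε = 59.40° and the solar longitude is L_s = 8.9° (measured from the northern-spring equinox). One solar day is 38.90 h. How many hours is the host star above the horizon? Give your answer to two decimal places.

20.10 h

Solar declination: sin δ = sin ε · sin L_s = sin 59.40° × sin 8.9° = 0.13317, so δ = +7.653°.
cos h₀ = −tan ϕ · tan δ = −tan(+21.3°) × tan(+7.653°) = -0.0524, so h₀ = 1.6232 rad = 93.00°.
Daylight = 2h₀/(2π) × 38.90 h = (1.6232/π) × 38.90 = 20.10 h.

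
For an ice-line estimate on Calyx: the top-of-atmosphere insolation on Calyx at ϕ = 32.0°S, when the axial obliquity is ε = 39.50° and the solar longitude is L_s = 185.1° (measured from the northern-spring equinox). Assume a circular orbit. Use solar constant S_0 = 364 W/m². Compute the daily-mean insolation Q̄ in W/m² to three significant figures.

Q̄ ≈ 104 W/m²

Solar declination: sin δ = sin ε · sin L_s = sin 39.50° × sin 185.1° = -0.05654, so δ = -3.241°.
cos h₀ = −tan(-32.0°) tan(-3.241°) = -0.0354, h₀ = 1.6062 rad.
Bracket: h₀ sin ϕ sin δ + cos ϕ cos δ sin h₀ = 1.6062×-0.52992×-0.05654 + 0.84805×0.99840×0.99937 = 0.048124 + 0.846160 = 0.894284.
Q̄ = (S_0/π) × [bracket] = (364/π) × 0.894284 = 103.6 W/m².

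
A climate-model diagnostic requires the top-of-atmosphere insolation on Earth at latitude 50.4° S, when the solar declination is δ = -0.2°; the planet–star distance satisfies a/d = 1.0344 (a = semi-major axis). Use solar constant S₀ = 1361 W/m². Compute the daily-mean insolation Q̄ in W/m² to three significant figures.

cos H₀ = −tan(-50.4°) tan(-0.200°) = -0.0042, H₀ = 1.5750 rad.
Bracket: H₀ sin φ sin δ + cos φ cos δ sin H₀ = 1.5750×-0.77051×-0.00349 + 0.63742×0.99999×0.99999 = 0.004235 + 0.637407 = 0.641642.
Inverse-square distance factor (a/d)² = 1.0344² = 1.069983.
Q̄ = (S₀/π) × 1.069983 × [bracket] = (1361/π) × 1.069983 × 0.641642 = 297.4 W/m².

Q̄ ≈ 297 W/m²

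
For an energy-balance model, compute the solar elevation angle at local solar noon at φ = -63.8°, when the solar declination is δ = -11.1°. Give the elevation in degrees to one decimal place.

At local noon the hour angle is zero, so the zenith angle equals |φ − δ| = |-63.8° − (-11.100°)| = 52.700°.
Elevation = 90° − 52.700° = 37.3°.

37.3°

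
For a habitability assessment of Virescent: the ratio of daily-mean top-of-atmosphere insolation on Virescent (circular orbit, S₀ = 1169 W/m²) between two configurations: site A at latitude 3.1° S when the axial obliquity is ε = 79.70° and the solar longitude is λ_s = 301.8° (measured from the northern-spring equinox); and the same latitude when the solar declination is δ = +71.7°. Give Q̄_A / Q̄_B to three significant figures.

— Configuration A (φ=-3.1°):
Solar declination: sin δ = sin ε · sin λ_s = sin 79.70° × sin 301.8° = -0.83620, so δ = -56.741°.
cos H₀ = −tan(-3.1°) tan(-56.741°) = -0.0826, H₀ = 1.6535 rad.
Bracket: H₀ sin φ sin δ + cos φ cos δ sin H₀ = 1.6535×-0.05408×-0.83620 + 0.99854×0.54843×0.99658 = 0.074774 + 0.545756 = 0.620530.
Q̄ = (S₀/π) × [bracket] = (1169/π) × 0.620530 = 230.90 W/m².
— Configuration B (φ=-3.1°):
cos H₀ = −tan(-3.1°) tan(+71.700°) = 0.1638, H₀ = 1.4063 rad.
Bracket: H₀ sin φ sin δ + cos φ cos δ sin H₀ = 1.4063×-0.05408×0.94943 + 0.99854×0.31399×0.98650 = -0.072207 + 0.309299 = 0.237092.
Q̄ = (S₀/π) × [bracket] = (1169/π) × 0.237092 = 88.223 W/m².
Ratio Q̄_A / Q̄_B = 230.90 / 88.223 = 2.617.

Q̄_A / Q̄_B ≈ 2.62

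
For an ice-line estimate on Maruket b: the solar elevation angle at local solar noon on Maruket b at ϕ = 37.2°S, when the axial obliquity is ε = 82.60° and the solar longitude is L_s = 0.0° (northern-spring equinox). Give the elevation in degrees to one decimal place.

52.8°

Solar declination: sin δ = sin ε · sin L_s = sin 82.60° × sin 0.0° = 0.00000, so δ = +0.000°.
At local noon the hour angle is zero, so the zenith angle equals |ϕ − δ| = |-37.2° − (+0.000°)| = 37.200°.
Elevation = 90° − 37.200° = 52.8°.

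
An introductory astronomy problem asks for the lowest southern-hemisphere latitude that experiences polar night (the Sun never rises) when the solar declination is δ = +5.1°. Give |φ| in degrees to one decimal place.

Polar night requires cos H₀ = −tan φ tan δ ≥ 1, i.e. tan φ tan δ ≤ −1.
The boundary is |tan φ| · |tan δ| = 1, so |φ| = 90° − |δ| = 90° − 5.1° = 84.9° in the southern hemisphere.

|φ| = 84.9°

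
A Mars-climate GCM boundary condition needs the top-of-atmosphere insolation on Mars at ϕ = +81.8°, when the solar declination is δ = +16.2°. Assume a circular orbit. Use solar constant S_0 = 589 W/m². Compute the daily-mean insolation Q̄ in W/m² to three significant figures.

Q̄ ≈ 163 W/m²

cos h₀ = −tan(+81.8°) tan(+16.200°) = -2.0161 ≤ −1 ⇒ polar day, h₀ = π.
Bracket: h₀ sin ϕ sin δ + cos ϕ cos δ sin h₀ = 3.1416×0.98978×0.27899 + 0.14263×0.96029×0.00000 = 0.867517 + 0.000000 = 0.867517.
Q̄ = (S_0/π) × [bracket] = (589/π) × 0.867517 = 162.6 W/m².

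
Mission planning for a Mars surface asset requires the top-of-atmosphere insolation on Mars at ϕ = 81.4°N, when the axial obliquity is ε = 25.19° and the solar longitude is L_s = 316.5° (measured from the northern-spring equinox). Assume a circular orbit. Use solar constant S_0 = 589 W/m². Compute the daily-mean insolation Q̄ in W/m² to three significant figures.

Solar declination: sin δ = sin ε · sin L_s = sin 25.19° × sin 316.5° = -0.29298, so δ = -17.036°.
cos h₀ = −tan(+81.4°) tan(-17.036°) = 2.0261 ≥ 1 ⇒ polar night, h₀ = 0 and Q̄ = 0.

Q̄ ≈ 0.00 W/m²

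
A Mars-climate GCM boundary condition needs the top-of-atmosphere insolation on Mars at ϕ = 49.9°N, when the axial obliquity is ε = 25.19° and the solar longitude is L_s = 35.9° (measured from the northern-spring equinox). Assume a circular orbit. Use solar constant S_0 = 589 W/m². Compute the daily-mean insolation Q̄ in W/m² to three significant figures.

Solar declination: sin δ = sin ε · sin L_s = sin 25.19° × sin 35.9° = 0.24957, so δ = +14.452°.
cos h₀ = −tan(+49.9°) tan(+14.452°) = -0.3061, h₀ = 1.8819 rad.
Bracket: h₀ sin ϕ sin δ + cos ϕ cos δ sin h₀ = 1.8819×0.76492×0.24957 + 0.64412×0.96836×0.95201 = 0.359257 + 0.593807 = 0.953064.
Q̄ = (S_0/π) × [bracket] = (589/π) × 0.953064 = 178.7 W/m².

Q̄ ≈ 179 W/m²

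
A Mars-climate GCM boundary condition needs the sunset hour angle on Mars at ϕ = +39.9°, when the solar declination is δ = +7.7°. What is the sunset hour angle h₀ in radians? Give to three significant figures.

cos h₀ = −tan ϕ · tan δ = −tan(+39.9°) × tan(+7.700°) = -0.1130, so h₀ = 1.6841 rad = 96.49°.

h₀ = 1.68 rad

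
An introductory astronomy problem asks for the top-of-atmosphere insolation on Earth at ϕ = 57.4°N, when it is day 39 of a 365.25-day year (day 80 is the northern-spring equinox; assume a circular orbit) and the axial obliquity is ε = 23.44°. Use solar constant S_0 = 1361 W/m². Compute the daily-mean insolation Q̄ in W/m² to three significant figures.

Solar longitude: L_s = 360° × (39 − 80)/365.25 = -40.411°, i.e. -40.411° + 360° = 319.589°.
sin δ = sin 23.44° × sin 319.589° = -0.25787, so δ = -14.944°.
cos h₀ = −tan(+57.4°) tan(-14.944°) = 0.4173, h₀ = 1.1403 rad.
Bracket: h₀ sin ϕ sin δ + cos ϕ cos δ sin h₀ = 1.1403×0.84245×-0.25787 + 0.53877×0.96618×0.90875 = -0.247722 + 0.473049 = 0.225327.
Q̄ = (S_0/π) × [bracket] = (1361/π) × 0.225327 = 97.62 W/m².

Q̄ ≈ 97.6 W/m²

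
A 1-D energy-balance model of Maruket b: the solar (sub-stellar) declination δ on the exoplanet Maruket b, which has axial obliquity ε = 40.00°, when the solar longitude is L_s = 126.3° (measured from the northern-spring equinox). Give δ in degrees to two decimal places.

δ = +31.20°

sin δ = sin ε · sin L_s = sin 40.00° × sin 126.3° = 0.518041.
δ = arcsin(0.518041) = +31.20°.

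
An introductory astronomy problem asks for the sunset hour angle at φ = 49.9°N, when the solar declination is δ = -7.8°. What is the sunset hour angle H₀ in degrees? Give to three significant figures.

cos H₀ = −tan φ · tan δ = −tan(+49.9°) × tan(-7.800°) = 0.1627, so H₀ = 1.4074 rad = 80.64°.

H₀ = 80.6°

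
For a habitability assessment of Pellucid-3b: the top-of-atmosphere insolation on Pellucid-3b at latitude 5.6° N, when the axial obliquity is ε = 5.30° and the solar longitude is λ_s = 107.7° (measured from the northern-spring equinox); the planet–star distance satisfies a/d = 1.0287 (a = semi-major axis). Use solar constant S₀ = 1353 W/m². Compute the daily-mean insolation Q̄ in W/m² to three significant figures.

Solar declination: sin δ = sin ε · sin λ_s = sin 5.30° × sin 107.7° = 0.08800, so δ = +5.048°.
cos H₀ = −tan(+5.6°) tan(+5.048°) = -0.0087, H₀ = 1.5795 rad.
Bracket: H₀ sin φ sin δ + cos φ cos δ sin H₀ = 1.5795×0.09758×0.08800 + 0.99523×0.99612×0.99996 = 0.013563 + 0.991329 = 1.004892.
Inverse-square distance factor (a/d)² = 1.0287² = 1.058224.
Q̄ = (S₀/π) × 1.058224 × [bracket] = (1353/π) × 1.058224 × 1.004892 = 458.0 W/m².

Q̄ ≈ 458 W/m²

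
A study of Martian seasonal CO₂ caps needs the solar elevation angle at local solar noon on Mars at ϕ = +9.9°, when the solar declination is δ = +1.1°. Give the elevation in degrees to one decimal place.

81.2°

At local noon the hour angle is zero, so the zenith angle equals |ϕ − δ| = |+9.9° − (+1.100°)| = 8.800°.
Elevation = 90° − 8.800° = 81.2°.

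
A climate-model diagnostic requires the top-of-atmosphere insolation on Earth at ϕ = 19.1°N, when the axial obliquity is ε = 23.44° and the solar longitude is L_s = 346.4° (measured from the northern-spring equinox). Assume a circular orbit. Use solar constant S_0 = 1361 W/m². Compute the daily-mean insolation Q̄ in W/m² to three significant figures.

Solar declination: sin δ = sin ε · sin L_s = sin 23.44° × sin 346.4° = -0.09354, so δ = -5.367°.
cos h₀ = −tan(+19.1°) tan(-5.367°) = 0.0325, h₀ = 1.5383 rad.
Bracket: h₀ sin ϕ sin δ + cos ϕ cos δ sin h₀ = 1.5383×0.32722×-0.09354 + 0.94495×0.99562×0.99947 = -0.047085 + 0.940312 = 0.893227.
Q̄ = (S_0/π) × [bracket] = (1361/π) × 0.893227 = 387.0 W/m².

Q̄ ≈ 387 W/m²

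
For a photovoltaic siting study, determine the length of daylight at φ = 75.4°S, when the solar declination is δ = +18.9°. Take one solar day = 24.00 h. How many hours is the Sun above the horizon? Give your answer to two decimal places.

0.00 h

cos H₀ = −tan φ · tan δ = 1.3144 ≥ 1, so the Sun never rises (polar night) and H₀ = 0.
Daylight = 2H₀/(2π) × 24.00 h = (0.0000/π) × 24.00 = 0.00 h.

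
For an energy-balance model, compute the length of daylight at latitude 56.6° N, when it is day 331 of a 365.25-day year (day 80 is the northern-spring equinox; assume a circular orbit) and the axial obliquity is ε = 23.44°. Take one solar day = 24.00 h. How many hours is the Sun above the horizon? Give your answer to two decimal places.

7.10 h

Solar longitude: L_s = 360° × (331 − 80)/365.25 = 247.392°.
sin δ = sin 23.44° × sin 247.392° = -0.36722, so δ = -21.544°.
cos h₀ = −tan ϕ · tan δ = −tan(+56.6°) × tan(-21.544°) = 0.5988, so h₀ = 0.9289 rad = 53.22°.
Daylight = 2h₀/(2π) × 24.00 h = (0.9289/π) × 24.00 = 7.10 h.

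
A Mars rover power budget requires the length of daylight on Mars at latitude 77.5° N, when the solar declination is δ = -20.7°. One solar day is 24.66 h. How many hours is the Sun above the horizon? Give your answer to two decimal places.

cos h₀ = −tan ϕ · tan δ = 1.7045 ≥ 1, so the Sun never rises (polar night) and h₀ = 0.
Daylight = 2h₀/(2π) × 24.66 h = (0.0000/π) × 24.66 = 0.00 h.

0.00 h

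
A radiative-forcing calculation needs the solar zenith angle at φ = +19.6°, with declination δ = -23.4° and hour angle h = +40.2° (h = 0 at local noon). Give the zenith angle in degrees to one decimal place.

cos θ_z = sin φ sin δ + cos φ cos δ cos h = -0.133224 + 0.660361 = 0.527137.
θ_z = arccos(0.527137) = 58.2°.

θ_z = 58.2°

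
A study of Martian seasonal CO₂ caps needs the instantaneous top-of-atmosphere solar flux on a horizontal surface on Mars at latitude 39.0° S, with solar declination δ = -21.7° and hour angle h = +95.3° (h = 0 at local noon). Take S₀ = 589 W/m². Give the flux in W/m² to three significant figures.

97.8 W/m²

cos θ_z = sin φ sin δ + cos φ cos δ cos h = 0.232689 + -0.066698 = 0.165991.
Flux = S₀ · cos θ_z = 589 × 0.165991 = 97.77 W/m².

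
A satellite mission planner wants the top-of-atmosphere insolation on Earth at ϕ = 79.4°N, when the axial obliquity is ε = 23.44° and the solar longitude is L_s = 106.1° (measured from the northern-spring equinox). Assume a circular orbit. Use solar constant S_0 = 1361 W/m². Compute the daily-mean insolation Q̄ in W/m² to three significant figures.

Q̄ ≈ 511 W/m²

Solar declination: sin δ = sin ε · sin L_s = sin 23.44° × sin 106.1° = 0.38219, so δ = +22.469°.
cos h₀ = −tan(+79.4°) tan(+22.469°) = -2.2100 ≤ −1 ⇒ polar day, h₀ = π.
Bracket: h₀ sin ϕ sin δ + cos ϕ cos δ sin h₀ = 3.1416×0.98294×0.38219 + 0.18395×0.92409×0.00000 = 1.180204 + 0.000000 = 1.180204.
Q̄ = (S_0/π) × [bracket] = (1361/π) × 1.180204 = 511.3 W/m².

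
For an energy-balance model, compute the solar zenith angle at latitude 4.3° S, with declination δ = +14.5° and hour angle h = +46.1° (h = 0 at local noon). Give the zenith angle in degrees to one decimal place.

cos θ_z = sin φ sin δ + cos φ cos δ cos h = -0.018773 + 0.669426 = 0.650653.
θ_z = arccos(0.650653) = 49.4°.

θ_z = 49.4°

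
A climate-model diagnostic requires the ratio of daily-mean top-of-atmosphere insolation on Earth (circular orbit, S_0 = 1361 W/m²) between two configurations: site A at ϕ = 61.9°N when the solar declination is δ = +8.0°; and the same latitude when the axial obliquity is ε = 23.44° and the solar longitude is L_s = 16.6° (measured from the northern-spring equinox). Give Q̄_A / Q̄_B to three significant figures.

— Configuration A (ϕ=+61.9°):
cos h₀ = −tan(+61.9°) tan(+8.000°) = -0.2632, h₀ = 1.8371 rad.
Bracket: h₀ sin ϕ sin δ + cos ϕ cos δ sin h₀ = 1.8371×0.88213×0.13917 + 0.47101×0.99027×0.96474 = 0.225533 + 0.449981 = 0.675514.
Q̄ = (S_0/π) × [bracket] = (1361/π) × 0.675514 = 292.65 W/m².
— Configuration B (ϕ=+61.9°):
Solar declination: sin δ = sin ε · sin L_s = sin 23.44° × sin 16.6° = 0.11364, so δ = +6.525°.
cos h₀ = −tan(+61.9°) tan(+6.525°) = -0.2142, h₀ = 1.7867 rad.
Bracket: h₀ sin ϕ sin δ + cos ϕ cos δ sin h₀ = 1.7867×0.88213×0.11364 + 0.47101×0.99352×0.97678 = 0.179108 + 0.457092 = 0.636200.
Q̄ = (S_0/π) × [bracket] = (1361/π) × 0.636200 = 275.61 W/m².
Ratio Q̄_A / Q̄_B = 292.65 / 275.61 = 1.062.

Q̄_A / Q̄_B ≈ 1.06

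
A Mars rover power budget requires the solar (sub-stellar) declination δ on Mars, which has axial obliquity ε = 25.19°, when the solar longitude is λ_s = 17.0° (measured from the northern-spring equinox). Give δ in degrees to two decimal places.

sin δ = sin ε · sin λ_s = sin 25.19° × sin 17.0° = 0.124440.
δ = arcsin(0.124440) = +7.15°.

δ = +7.15°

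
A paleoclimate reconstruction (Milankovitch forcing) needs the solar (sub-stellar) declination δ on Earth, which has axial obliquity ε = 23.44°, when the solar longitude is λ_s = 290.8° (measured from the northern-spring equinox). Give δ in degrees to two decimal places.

δ = -21.83°

sin δ = sin ε · sin λ_s = sin 23.44° × sin 290.8° = -0.371863.
δ = arcsin(-0.371863) = -21.83°.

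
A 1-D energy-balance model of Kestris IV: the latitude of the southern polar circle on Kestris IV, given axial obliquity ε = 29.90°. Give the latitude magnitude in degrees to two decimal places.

60.10°

The polar circle is the lowest latitude that experiences at least one full rotation of continuous darkness at the northern-summer solstice; it lies at |φ| = 90° − ε = 90° − 29.90° = 60.10°.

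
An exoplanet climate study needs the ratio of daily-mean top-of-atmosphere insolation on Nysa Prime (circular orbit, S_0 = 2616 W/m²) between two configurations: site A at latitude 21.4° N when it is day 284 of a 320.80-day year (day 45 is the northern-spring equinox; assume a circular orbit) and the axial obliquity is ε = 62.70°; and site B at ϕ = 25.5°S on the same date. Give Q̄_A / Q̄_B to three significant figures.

Q̄_A / Q̄_B ≈ 0.0403

— Configuration A (ϕ=+21.4°):
Solar longitude: L_s = 360° × (284 − 45)/320.80 = 268.204°.
sin δ = sin 62.70° × sin 268.204° = -0.88818, so δ = -62.646°.
cos h₀ = −tan(+21.4°) tan(-62.646°) = 0.7575, h₀ = 0.7113 rad.
Bracket: h₀ sin ϕ sin δ + cos ϕ cos δ sin h₀ = 0.7113×0.36488×-0.88818 + 0.93106×0.45949×0.65282 = -0.230517 + 0.279285 = 0.048768.
Q̄ = (S_0/π) × [bracket] = (2616/π) × 0.048768 = 40.609 W/m².
— Configuration B (ϕ=-25.5°):
cos h₀ = −tan(-25.5°) tan(-62.646°) = -0.9220, h₀ = 2.7439 rad.
Bracket: h₀ sin ϕ sin δ + cos ϕ cos δ sin h₀ = 2.7439×-0.43051×-0.88818 + 0.90259×0.45949×0.38726 = 1.049186 + 0.160609 = 1.209795.
Q̄ = (S_0/π) × [bracket] = (2616/π) × 1.209795 = 1007.4 W/m².
Ratio Q̄_A / Q̄_B = 40.609 / 1007.4 = 0.04031.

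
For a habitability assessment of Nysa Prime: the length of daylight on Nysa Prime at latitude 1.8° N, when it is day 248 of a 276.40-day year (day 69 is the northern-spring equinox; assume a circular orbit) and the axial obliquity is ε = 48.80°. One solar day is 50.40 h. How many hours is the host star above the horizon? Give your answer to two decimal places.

24.82 h

Solar longitude: L_s = 360° × (248 − 69)/276.40 = 233.140°.
sin δ = sin 48.80° × sin 233.140° = -0.60201, so δ = -37.014°.
cos h₀ = −tan ϕ · tan δ = −tan(+1.8°) × tan(-37.014°) = 0.0237, so h₀ = 1.5471 rad = 88.64°.
Daylight = 2h₀/(2π) × 50.40 h = (1.5471/π) × 50.40 = 24.82 h.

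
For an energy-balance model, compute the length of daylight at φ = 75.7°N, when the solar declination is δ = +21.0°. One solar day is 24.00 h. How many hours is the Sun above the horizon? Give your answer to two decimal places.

24.00 h

Sunrise equation: cos H₀ = −tan φ · tan δ = -1.5060 ≤ −1, so the Sun never sets (polar day) and H₀ = π.
Daylight = 2H₀/(2π) × 24.00 h = (3.1416/π) × 24.00 = 24.00 h.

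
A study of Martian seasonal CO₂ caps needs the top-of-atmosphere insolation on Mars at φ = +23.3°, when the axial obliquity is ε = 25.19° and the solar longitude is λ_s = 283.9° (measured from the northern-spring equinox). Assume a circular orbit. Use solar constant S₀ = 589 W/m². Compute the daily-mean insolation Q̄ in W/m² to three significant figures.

Solar declination: sin δ = sin ε · sin λ_s = sin 25.19° × sin 283.9° = -0.41316, so δ = -24.403°.
cos H₀ = −tan(+23.3°) tan(-24.403°) = 0.1954, H₀ = 1.3741 rad.
Bracket: H₀ sin φ sin δ + cos φ cos δ sin H₀ = 1.3741×0.39555×-0.41316 + 0.91845×0.91066×0.98073 = -0.224563 + 0.820278 = 0.595715.
Q̄ = (S₀/π) × [bracket] = (589/π) × 0.595715 = 111.7 W/m².

Q̄ ≈ 112 W/m²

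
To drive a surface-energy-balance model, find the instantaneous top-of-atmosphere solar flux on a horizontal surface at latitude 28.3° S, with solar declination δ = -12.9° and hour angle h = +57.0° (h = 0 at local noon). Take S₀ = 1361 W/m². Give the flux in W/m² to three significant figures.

780 W/m²

cos θ_z = sin φ sin δ + cos φ cos δ cos h = 0.105840 + 0.467439 = 0.573279.
Flux = S₀ · cos θ_z = 1361 × 0.573279 = 780.2 W/m².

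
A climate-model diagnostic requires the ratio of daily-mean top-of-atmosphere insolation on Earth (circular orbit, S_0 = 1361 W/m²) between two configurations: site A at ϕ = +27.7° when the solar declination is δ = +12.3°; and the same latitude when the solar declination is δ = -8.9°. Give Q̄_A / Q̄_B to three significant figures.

Q̄_A / Q̄_B ≈ 1.34

— Configuration A (ϕ=+27.7°):
cos h₀ = −tan(+27.7°) tan(+12.300°) = -0.1145, h₀ = 1.6855 rad.
Bracket: h₀ sin ϕ sin δ + cos ϕ cos δ sin h₀ = 1.6855×0.46484×0.21303 + 0.88539×0.97705×0.99343 = 0.166906 + 0.859387 = 1.026293.
Q̄ = (S_0/π) × [bracket] = (1361/π) × 1.026293 = 444.61 W/m².
— Configuration B (ϕ=+27.7°):
cos h₀ = −tan(+27.7°) tan(-8.900°) = 0.0822, h₀ = 1.4885 rad.
Bracket: h₀ sin ϕ sin δ + cos ϕ cos δ sin h₀ = 1.4885×0.46484×-0.15471 + 0.88539×0.98796×0.99661 = -0.107046 + 0.871765 = 0.764719.
Q̄ = (S_0/π) × [bracket] = (1361/π) × 0.764719 = 331.29 W/m².
Ratio Q̄_A / Q̄_B = 444.61 / 331.29 = 1.342.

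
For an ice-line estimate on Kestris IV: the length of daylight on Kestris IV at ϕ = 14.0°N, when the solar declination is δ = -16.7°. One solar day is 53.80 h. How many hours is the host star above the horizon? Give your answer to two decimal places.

25.62 h

cos h₀ = −tan ϕ · tan δ = −tan(+14.0°) × tan(-16.700°) = 0.0748, so h₀ = 1.4959 rad = 85.71°.
Daylight = 2h₀/(2π) × 53.80 h = (1.4959/π) × 53.80 = 25.62 h.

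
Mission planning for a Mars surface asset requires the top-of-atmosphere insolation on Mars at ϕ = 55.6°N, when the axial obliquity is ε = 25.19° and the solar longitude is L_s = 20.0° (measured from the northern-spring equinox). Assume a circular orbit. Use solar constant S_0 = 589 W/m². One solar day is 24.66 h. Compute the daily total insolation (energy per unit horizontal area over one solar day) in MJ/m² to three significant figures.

12.7 MJ/m²

Solar declination: sin δ = sin ε · sin L_s = sin 25.19° × sin 20.0° = 0.14557, so δ = +8.370°.
cos h₀ = −tan(+55.6°) tan(+8.370°) = -0.2149, h₀ = 1.7874 rad.
Bracket: h₀ sin ϕ sin δ + cos ϕ cos δ sin h₀ = 1.7874×0.82511×0.14557 + 0.56497×0.98935×0.97664 = 0.214687 + 0.545896 = 0.760583.
Q̄ = (S_0/π) × [bracket] = (589/π) × 0.760583 = 142.60 W/m².
Daily total = Q̄ × 24.66 h × 3600 s/h = 142.60 × 24.66 × 3600 / 10⁶ = 12.66 MJ/m².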